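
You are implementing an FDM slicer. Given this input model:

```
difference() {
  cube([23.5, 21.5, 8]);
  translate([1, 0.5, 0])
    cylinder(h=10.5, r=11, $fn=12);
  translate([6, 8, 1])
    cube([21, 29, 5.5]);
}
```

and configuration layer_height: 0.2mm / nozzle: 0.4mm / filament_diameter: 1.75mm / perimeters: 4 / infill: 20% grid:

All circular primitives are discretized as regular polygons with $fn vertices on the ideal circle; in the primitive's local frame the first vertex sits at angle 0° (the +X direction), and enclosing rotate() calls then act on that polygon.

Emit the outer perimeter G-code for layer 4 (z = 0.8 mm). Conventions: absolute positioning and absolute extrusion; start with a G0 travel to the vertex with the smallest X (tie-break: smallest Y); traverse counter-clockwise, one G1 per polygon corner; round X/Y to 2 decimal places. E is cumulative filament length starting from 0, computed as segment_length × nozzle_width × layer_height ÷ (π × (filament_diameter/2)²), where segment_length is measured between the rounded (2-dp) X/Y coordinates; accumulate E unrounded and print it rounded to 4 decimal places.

G0 X0.00 Y11.23 Z0.80
G1 X1.00 Y11.50 E0.0345
G1 X6.50 Y10.03 E0.2238
G1 X10.53 Y6.00 E0.4134
G1 X12.00 Y0.50 E0.6027
G1 X11.87 Y0.00 E0.6199
G1 X23.50 Y0.00 E1.0067
G1 X23.50 Y21.50 E1.7218
G1 X0.00 Y21.50 E2.5034
G1 X0.00 Y11.23 E2.8450

At z = 0.8 mm: the 23.5×21.5 cube contributes its full rectangle; the r=11 cylinder at (1, 0.5) gives a regular 12-gon of circumradius 11 (constant along its height); the cube at (6, 8) does not reach this height (z outside [1, 6.5]); Taking the first minus the rest: starting from the 23.5×21.5 cube, the r=11 cylinder at (1, 0.5) partially overlaps it — only the 107.58 mm² overlap (of its 363.00 mm²) is removed, clipping the outline — 1 connected region. The outline is a single polygon with 9 vertices. Extrusion per mm of travel: 0.4 × 0.2 / (π × 0.875²) = 0.033260. Accumulating E over each segment gives final E = 2.8450.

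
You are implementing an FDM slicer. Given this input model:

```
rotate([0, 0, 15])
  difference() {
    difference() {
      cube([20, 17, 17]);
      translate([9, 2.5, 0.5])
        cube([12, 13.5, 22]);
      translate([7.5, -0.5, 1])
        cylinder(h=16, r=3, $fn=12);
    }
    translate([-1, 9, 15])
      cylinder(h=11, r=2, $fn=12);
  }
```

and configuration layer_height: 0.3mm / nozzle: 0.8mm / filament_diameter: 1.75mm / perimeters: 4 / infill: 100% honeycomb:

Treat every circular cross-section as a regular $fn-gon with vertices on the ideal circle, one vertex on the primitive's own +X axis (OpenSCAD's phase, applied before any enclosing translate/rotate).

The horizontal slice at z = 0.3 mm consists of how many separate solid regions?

At z = 0.3 mm: the 20×17 cube contributes its full rectangle; the cube at (9, 2.5) is absent (z outside [0.5, 22.5]); the cylinder at (7.5, -0.5) is absent (z outside [1, 17]); After the difference (first − rest): none of the subtracted shapes is present at this height, so the 20×17 cube is unchanged — 1 connected region; the cylinder at (-1, 9) is absent (z outside [15, 26]); Subtracting the remaining from the first: none of the subtracted shapes is present at this height, so that combined region is unchanged — 1 connected region; (rotated 15° about Z; rotation is an isometry so areas/perimeters/island counts are preserved). The result has 1 disconnected region.

1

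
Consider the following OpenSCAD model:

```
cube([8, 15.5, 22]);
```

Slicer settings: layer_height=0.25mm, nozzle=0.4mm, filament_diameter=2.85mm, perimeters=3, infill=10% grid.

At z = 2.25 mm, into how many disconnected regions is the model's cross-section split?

1

At z = 2.25 mm: the cube is present — its section is the full 8×15.5 rectangle. The result has 1 disconnected region.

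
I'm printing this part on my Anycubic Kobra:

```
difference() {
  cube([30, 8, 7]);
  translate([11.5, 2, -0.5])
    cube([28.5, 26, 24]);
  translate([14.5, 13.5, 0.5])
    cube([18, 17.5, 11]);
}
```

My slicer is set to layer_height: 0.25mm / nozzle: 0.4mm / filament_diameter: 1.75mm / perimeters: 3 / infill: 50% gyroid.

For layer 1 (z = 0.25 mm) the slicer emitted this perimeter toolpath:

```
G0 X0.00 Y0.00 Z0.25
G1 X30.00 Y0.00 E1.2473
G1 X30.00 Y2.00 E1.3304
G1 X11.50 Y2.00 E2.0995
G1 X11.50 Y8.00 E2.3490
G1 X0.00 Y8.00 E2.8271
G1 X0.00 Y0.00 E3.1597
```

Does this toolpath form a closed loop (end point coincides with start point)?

yes

Start point (G0): (0.00, 0.00). End point (last G1): the path returns to the start — closed.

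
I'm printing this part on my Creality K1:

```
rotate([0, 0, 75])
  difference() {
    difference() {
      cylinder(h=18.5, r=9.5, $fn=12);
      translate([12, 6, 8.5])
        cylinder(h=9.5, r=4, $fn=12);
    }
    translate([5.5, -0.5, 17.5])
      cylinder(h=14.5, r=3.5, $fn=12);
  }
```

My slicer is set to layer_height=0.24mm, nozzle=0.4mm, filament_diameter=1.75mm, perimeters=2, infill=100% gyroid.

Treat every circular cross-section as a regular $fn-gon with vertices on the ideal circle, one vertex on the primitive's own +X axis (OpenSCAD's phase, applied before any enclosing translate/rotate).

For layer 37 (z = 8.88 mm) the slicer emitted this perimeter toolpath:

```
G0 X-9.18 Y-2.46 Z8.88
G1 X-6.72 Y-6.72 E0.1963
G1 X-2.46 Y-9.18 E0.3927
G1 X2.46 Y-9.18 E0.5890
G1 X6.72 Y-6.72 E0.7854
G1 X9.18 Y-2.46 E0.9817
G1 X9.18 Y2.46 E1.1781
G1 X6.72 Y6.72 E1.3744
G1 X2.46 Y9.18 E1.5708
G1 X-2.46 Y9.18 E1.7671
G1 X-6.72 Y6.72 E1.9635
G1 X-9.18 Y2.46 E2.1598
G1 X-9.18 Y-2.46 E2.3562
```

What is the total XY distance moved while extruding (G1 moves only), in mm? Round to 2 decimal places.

59.03 mm

Sum the Euclidean lengths of each G1 segment: total = 59.03 mm.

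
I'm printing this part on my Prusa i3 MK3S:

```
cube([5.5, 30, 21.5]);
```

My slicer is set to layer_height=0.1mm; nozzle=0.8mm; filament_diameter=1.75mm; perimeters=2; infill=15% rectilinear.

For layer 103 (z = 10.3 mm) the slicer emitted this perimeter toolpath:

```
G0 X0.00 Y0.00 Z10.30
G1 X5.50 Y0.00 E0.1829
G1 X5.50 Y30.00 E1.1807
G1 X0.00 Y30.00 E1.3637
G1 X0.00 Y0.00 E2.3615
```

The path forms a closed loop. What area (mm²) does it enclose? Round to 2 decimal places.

165.00 mm²

Apply the shoelace formula to the sequence of (X, Y) vertices; enclosed area = 165.00 mm².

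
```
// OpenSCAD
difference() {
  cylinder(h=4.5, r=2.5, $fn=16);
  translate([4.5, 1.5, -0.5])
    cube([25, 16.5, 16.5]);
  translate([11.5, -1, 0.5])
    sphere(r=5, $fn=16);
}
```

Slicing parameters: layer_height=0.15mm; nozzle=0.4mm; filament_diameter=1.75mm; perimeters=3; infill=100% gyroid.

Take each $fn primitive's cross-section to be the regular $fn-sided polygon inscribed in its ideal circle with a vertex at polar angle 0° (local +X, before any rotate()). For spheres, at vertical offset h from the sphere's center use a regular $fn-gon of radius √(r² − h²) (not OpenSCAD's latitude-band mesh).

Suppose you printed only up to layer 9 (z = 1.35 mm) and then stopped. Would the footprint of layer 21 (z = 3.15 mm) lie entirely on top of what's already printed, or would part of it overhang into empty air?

Compare the two slices. At z = 1.35: the cylinder: section is a regular 16-gon, circumradius r=2.5 (area = (16/2)·2.500²·sin(360°/16) = 19.13 mm²); the 25×16.5 cube at (4.5, 1.5) contributes its full rectangle (area 412.50 mm²); the r=5 sphere at (11.5, -1) contributes a regular 16-gon of circumradius √(5²−0.85²) = 4.927 (area = (16/2)·4.927²·sin(360°/16) = 74.32 mm²); After the difference (first − rest): starting from the r=2.5 cylinder (19.13 mm²), the 25×16.5 cube at (4.5, 1.5) misses the remaining region (no effect); the r=5 sphere at (11.5, -1) misses the remaining region (no effect) — area = 19.13 mm². At z = 3.15: the r=2.5 cylinder contributes a regular 16-gon of circumradius 2.5 (area = (16/2)·2.500²·sin(360°/16) = 19.13 mm²); the cube at (4.5, 1.5) (footprint 25×16.5) is included at this height (area 412.50 mm²); the r=5 sphere at (11.5, -1) slices to a regular 16-gon of circumradius 4.240 (√(r²−h²) with h=2.65 from center) (area = (16/2)·4.240²·sin(360°/16) = 55.04 mm²); Taking the first minus the rest: starting from the r=2.5 cylinder (19.13 mm²), the 25×16.5 cube at (4.5, 1.5) misses the remaining region (no effect); the r=5 sphere at (11.5, -1) misses the remaining region (no effect) — area = 19.13 mm². Checking containment: the cross-section at z = 3.15 is a subset of the cross-section at z = 1.35.

entirely on top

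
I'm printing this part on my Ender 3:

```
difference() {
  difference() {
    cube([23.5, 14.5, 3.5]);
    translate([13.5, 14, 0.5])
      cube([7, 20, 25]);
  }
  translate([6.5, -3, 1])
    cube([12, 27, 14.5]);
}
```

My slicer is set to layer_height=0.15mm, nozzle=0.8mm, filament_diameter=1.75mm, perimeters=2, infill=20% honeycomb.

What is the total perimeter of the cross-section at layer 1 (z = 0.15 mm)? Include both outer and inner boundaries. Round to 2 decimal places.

76.00 mm

At z = 0.15 mm: the cube (footprint 23.5×14.5) is included at this height (perimeter 76.00 mm); the cube at (13.5, 14) is not intersected at this z (z outside [0.5, 25.5]); After the difference (first − rest): none of the subtracted shapes is present at this height, so the 23.5×14.5 cube is unchanged — boundary = 76.00 mm; the cube at (6.5, -3) is not intersected at this z (z outside [1, 15.5]); Taking the first minus the rest: none of the subtracted shapes is present at this height, so that combined region is unchanged — boundary = 76.00 mm. Overall, the cross-section is a single solid region. Total boundary length (outer) = 76.00 mm.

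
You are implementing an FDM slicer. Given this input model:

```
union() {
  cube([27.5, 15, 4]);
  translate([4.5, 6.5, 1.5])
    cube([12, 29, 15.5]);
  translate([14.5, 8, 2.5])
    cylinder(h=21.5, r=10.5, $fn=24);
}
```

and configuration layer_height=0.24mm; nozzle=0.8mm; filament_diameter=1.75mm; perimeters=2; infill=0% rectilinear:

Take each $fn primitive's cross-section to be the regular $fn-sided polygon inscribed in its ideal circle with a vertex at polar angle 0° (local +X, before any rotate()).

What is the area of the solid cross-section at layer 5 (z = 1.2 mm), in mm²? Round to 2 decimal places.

At z = 1.2 mm: the 27.5×15 cube contributes its full rectangle (area 412.50 mm²); the cube at (4.5, 6.5) does not reach this height (z outside [1.5, 17]); the cylinder at (14.5, 8) does not reach this height (z outside [2.5, 24]); Merging all regions: only the 27.5×15 cube is present, so the union is just that shape — area = 412.50 mm². Overall, the cross-section is a single solid region. Net area = 412.50 mm².

412.50 mm²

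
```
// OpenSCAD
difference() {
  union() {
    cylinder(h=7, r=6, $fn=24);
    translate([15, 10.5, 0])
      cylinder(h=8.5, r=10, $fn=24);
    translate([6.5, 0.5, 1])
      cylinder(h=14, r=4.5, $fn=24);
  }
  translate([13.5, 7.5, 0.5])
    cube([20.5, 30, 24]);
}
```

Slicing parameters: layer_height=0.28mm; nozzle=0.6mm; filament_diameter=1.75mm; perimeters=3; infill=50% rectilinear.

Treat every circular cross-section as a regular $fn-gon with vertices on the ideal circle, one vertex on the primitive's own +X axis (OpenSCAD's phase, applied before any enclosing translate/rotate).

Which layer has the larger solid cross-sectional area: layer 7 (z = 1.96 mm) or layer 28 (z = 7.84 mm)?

layer 7 (z = 1.96 mm)

Layer 7 (z = 1.96): the r=6 cylinder contributes a regular 24-gon of circumradius 6 (area = (24/2)·6.000²·sin(360°/24) = 111.81 mm²); the r=10 cylinder at (15, 10.5) gives a regular 24-gon of circumradius 10 (constant along its height) (area = (24/2)·10.000²·sin(360°/24) = 310.58 mm²); the r=4.5 cylinder at (6.5, 0.5) contributes a regular 24-gon of circumradius 4.5 (area = (24/2)·4.500²·sin(360°/24) = 62.89 mm²); Merging all regions: the regions partially overlap — summed areas 485.29 mm² minus the doubly-counted overlap 26.62 mm² gives 458.66 mm² — area = 458.66 mm²; the 20.5×30 cube at (13.5, 7.5) contributes its full rectangle (area 615.00 mm²); After the difference (first − rest): starting from that combined region (458.66 mm²), the 20.5×30 cube at (13.5, 7.5) partially overlaps it — only the 126.38 mm² overlap (of its 615.00 mm²) is removed, clipping the outline — area = 332.28 mm². So its area = 332.28 mm². Layer 28 (z = 7.84): the cylinder is not intersected at this z (z outside [0, 7]); the r=10 cylinder at (15, 10.5) gives a regular 24-gon of circumradius 10 (constant along its height) (area = (24/2)·10.000²·sin(360°/24) = 310.58 mm²); the r=4.5 cylinder at (6.5, 0.5) gives a regular 24-gon of circumradius 4.5 (constant along its height) (area = (24/2)·4.500²·sin(360°/24) = 62.89 mm²); Combining (union): the regions partially overlap — summed areas 373.48 mm² minus the doubly-counted overlap 4.75 mm² gives 368.73 mm² — area = 368.73 mm²; the 20.5×30 cube at (13.5, 7.5) contributes its full rectangle (area 615.00 mm²); After the difference (first − rest): starting from that combined region (368.73 mm²), the 20.5×30 cube at (13.5, 7.5) partially overlaps it — only the 126.38 mm² overlap (of its 615.00 mm²) is removed, clipping the outline — area = 242.34 mm². So its area = 242.34 mm². Layer 7 is larger (332.28 vs 242.34 mm²).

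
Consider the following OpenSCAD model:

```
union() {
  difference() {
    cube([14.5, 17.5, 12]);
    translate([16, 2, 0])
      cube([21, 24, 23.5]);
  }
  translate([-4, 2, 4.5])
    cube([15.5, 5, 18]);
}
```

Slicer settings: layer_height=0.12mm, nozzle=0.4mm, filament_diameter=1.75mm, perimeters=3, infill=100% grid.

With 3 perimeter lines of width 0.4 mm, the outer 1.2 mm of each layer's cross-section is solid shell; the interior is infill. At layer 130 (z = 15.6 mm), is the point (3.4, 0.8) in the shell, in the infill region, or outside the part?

At z = 15.6 mm: the cube is not intersected at this z (z outside [0, 12]); the 21×24 cube at (16, 2) contributes its full rectangle; Subtracting the remaining from the first: the first operand is absent here, so nothing remains; the cube at (-4, 2) is present — its section is the full 15.5×5 rectangle; Taking the union: only the 15.5×5 cube at (-4, 2) is present, so the union is just that shape — 1 connected region. Overall, the cross-section is a single solid region. The nearest boundary edge runs (-4.00, 2.00)→(11.50, 2.00); distance from the point to it = 1.20 mm. The point is not inside any of the regions above, so it lies outside the cross-section (1.20 mm from the nearest boundary).

outside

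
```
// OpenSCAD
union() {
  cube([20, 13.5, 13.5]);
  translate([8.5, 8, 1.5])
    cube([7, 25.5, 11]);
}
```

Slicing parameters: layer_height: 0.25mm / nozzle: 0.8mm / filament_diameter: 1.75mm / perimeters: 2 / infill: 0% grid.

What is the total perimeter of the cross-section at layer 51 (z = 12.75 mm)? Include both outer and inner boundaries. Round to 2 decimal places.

At z = 12.75 mm: the cube (footprint 20×13.5) is included at this height (perimeter 67.00 mm); the cube at (8.5, 8) is absent (z outside [1.5, 12.5]); Taking the union: only the 20×13.5 cube is present, so the union is just that shape — boundary = 67.00 mm. Overall, the cross-section is a single solid region. Total boundary length (outer) = 67.00 mm.

67.00 mm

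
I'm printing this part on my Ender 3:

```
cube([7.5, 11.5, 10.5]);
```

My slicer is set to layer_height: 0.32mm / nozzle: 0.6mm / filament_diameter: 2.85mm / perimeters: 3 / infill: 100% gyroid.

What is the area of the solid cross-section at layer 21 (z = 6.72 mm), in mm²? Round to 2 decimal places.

At z = 6.72 mm: the cube is present — its section is the full 7.5×11.5 rectangle (area 86.25 mm²). Overall, the cross-section is a single solid region. Net area = 86.25 mm².

86.25 mm²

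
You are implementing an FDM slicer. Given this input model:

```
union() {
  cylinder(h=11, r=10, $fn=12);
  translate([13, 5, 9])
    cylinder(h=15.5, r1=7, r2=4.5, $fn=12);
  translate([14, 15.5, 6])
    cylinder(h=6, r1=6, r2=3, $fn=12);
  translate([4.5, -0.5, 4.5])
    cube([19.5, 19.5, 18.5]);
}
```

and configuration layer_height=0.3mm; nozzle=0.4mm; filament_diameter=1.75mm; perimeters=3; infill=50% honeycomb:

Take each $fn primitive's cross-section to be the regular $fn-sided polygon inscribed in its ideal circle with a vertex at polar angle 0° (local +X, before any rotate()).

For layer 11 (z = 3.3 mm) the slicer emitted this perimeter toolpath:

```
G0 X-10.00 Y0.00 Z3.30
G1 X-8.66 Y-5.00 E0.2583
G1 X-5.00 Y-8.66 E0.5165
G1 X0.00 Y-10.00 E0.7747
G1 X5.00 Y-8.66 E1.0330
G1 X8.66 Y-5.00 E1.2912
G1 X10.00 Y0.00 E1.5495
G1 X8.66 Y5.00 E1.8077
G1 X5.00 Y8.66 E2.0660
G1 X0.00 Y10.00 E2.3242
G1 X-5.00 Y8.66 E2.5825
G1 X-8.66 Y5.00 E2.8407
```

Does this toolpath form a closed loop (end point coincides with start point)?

Start point (G0): (-10.00, 0.00). End point (last G1): the path does not return to the start — open.

no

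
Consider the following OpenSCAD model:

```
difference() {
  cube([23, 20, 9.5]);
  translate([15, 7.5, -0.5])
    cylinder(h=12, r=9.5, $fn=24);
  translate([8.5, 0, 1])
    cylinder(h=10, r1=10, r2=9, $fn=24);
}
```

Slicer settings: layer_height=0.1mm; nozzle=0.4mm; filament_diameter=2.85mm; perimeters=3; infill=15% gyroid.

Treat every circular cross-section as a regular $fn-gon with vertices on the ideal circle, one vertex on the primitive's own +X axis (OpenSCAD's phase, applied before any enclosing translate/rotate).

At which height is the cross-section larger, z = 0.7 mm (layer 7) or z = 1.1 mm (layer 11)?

Layer 7 (z = 0.7): the 23×20 cube contributes its full rectangle (area 460.00 mm²); the r=9.5 cylinder at (15, 7.5) contributes a regular 24-gon of circumradius 9.5 (area = (24/2)·9.500²·sin(360°/24) = 280.30 mm²); the cone at (8.5, 0) does not reach this height (z outside [1, 11]); Taking the first minus the rest: starting from the 23×20 cube (460.00 mm²), the r=9.5 cylinder at (15, 7.5) partially overlaps it — only the 255.20 mm² overlap (of its 280.30 mm²) is removed, clipping the outline — area = 204.80 mm². So its area = 204.80 mm². Layer 11 (z = 1.1): the 23×20 cube contributes its full rectangle (area 460.00 mm²); the r=9.5 cylinder at (15, 7.5) gives a regular 24-gon of circumradius 9.5 (constant along its height) (area = (24/2)·9.500²·sin(360°/24) = 280.30 mm²); the cone at (8.5, 0): at t=0.010 of its height the radius interpolates to r₁+(r₂−r₁)t = 9.990, giving a regular 24-gon of that circumradius (area = (24/2)·9.990²·sin(360°/24) = 309.96 mm²); After the difference (first − rest): starting from the 23×20 cube (460.00 mm²), the r=9.5 cylinder at (15, 7.5) partially overlaps it — only the 255.20 mm² overlap (of its 280.30 mm²) is removed, clipping the outline; the cone at (8.5, 0) partially overlaps it — only the 52.21 mm² overlap (of its 309.96 mm²) is removed, clipping the outline — area = 152.59 mm². So its area = 152.59 mm². Layer 7 is larger (204.80 vs 152.59 mm²).

layer 7 (z = 0.7 mm)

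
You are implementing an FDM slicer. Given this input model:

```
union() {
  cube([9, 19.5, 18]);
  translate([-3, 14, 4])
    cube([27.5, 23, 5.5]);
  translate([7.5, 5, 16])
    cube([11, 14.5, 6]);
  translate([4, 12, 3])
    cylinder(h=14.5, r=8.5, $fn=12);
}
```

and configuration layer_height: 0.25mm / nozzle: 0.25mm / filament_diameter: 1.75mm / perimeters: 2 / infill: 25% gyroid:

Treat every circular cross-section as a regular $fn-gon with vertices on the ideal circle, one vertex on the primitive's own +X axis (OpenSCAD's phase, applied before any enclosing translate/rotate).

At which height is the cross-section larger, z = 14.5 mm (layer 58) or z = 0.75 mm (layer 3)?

Layer 58 (z = 14.5): the cube (footprint 9×19.5) is included at this height (area 175.50 mm²); the cube at (-3, 14) is absent (z outside [4, 9.5]); the cube at (7.5, 5) is absent (z outside [16, 22]); the cylinder at (4, 12): section is a regular 12-gon, circumradius r=8.5 (area = (12/2)·8.500²·sin(360°/12) = 216.75 mm²); Taking the union: the regions partially overlap — summed areas 392.25 mm² minus the doubly-counted overlap 137.87 mm² gives 254.38 mm² — area = 254.38 mm². So its area = 254.38 mm². Layer 3 (z = 0.75): the cube is present — its section is the full 9×19.5 rectangle (area 175.50 mm²); the cube at (-3, 14) is not intersected at this z (z outside [4, 9.5]); the cube at (7.5, 5) is absent (z outside [16, 22]); the cylinder at (4, 12) is not intersected at this z (z outside [3, 17.5]); Combining (union): only the 9×19.5 cube is present, so the union is just that shape — area = 175.50 mm². So its area = 175.50 mm². Layer 58 is larger (254.38 vs 175.50 mm²).

layer 58 (z = 14.5 mm)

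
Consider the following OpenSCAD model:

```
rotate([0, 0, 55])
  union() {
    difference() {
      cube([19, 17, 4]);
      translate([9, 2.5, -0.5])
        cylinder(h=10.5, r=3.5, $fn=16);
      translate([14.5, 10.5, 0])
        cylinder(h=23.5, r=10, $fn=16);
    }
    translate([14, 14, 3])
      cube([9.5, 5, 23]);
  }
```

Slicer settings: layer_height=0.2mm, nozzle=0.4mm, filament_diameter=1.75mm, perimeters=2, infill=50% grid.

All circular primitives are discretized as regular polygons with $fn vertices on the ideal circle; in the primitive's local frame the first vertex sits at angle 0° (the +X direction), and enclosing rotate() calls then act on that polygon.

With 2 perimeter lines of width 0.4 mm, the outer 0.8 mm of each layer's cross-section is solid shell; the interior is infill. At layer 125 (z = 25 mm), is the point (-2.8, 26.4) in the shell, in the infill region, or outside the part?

At z = 25 mm: the cube is not intersected at this z (z outside [0, 4]); the cylinder at (9, 2.5) is not intersected at this z (z outside [-0.5, 10]); the cylinder at (14.5, 10.5) does not reach this height (z outside [0, 23.5]); Taking the first minus the rest: the first operand is absent here, so nothing remains; the 9.5×5 cube at (14, 14) contributes its full rectangle; Taking the union: only the 9.5×5 cube at (14, 14) is present, so the union is just that shape — 1 connected region; (whole slice rotated 55° about Z — lengths, areas and connectivity unchanged). Overall, the cross-section is a single solid region. Undo the 55° rotation: the query point maps to (20.020, 17.436) in the un-rotated model frame. The nearest boundary edge runs (23.50, 19.00)→(14.00, 19.00); distance from the point to it = 1.56 mm. The point is inside the cross-section and 1.56 mm from the nearest boundary — more than the 0.8 mm shell width (2 × 0.4), so it's in the infill interior.

infill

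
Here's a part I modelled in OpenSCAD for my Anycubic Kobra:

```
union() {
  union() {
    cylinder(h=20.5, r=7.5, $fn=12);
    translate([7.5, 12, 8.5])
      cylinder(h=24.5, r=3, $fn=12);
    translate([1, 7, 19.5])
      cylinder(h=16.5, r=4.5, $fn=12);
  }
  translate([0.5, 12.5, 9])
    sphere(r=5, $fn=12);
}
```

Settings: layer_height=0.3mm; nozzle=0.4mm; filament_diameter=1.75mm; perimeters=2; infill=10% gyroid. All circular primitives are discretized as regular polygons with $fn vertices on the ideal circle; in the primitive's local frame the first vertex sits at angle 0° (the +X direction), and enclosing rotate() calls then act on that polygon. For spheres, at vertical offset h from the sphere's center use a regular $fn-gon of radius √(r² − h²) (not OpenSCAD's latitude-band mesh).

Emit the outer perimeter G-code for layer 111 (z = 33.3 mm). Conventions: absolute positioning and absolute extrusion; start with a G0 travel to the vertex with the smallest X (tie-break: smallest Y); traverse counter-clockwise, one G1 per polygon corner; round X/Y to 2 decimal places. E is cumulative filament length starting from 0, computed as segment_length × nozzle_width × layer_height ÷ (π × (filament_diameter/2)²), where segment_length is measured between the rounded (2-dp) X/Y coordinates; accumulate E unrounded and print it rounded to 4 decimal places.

At z = 33.3 mm: the cylinder does not reach this height (z outside [0, 20.5]); the cylinder at (7.5, 12) does not reach this height (z outside [8.5, 33]); the r=4.5 cylinder at (1, 7) gives a regular 12-gon of circumradius 4.5 (constant along its height); Taking the union: only the r=4.5 cylinder at (1, 7) is present, so the union is just that shape — 1 connected region; the sphere at (0.5, 12.5) is absent (|z−center|=24.300 > r=5); Taking the union: only the result so far is present, so the union is just that shape — 1 connected region. The outline is a single polygon with 12 vertices. Extrusion per mm of travel: 0.4 × 0.3 / (π × 0.875²) = 0.049890. Accumulating E over each segment gives final E = 1.3951.

G0 X-3.50 Y7.00 Z33.30
G1 X-2.90 Y4.75 E0.1162
G1 X-1.25 Y3.10 E0.2326
G1 X1.00 Y2.50 E0.3488
G1 X3.25 Y3.10 E0.4649
G1 X4.90 Y4.75 E0.5814
G1 X5.50 Y7.00 E0.6975
G1 X4.90 Y9.25 E0.8137
G1 X3.25 Y10.90 E0.9301
G1 X1.00 Y11.50 E1.0463
G1 X-1.25 Y10.90 E1.1625
G1 X-2.90 Y9.25 E1.2789
G1 X-3.50 Y7.00 E1.3951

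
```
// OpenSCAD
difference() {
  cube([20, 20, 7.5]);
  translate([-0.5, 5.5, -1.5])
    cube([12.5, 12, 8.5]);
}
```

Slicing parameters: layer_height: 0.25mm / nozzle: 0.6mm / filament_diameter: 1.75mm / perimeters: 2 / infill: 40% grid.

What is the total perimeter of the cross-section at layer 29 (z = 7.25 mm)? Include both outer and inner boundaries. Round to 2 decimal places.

80.00 mm

At z = 7.25 mm: the cube (footprint 20×20) is included at this height (perimeter 80.00 mm); the cube at (-0.5, 5.5) is absent (z outside [-1.5, 7]); Taking the first minus the rest: none of the subtracted shapes is present at this height, so the 20×20 cube is unchanged — boundary = 80.00 mm. Overall, the cross-section is a single solid region. Total boundary length (outer) = 80.00 mm.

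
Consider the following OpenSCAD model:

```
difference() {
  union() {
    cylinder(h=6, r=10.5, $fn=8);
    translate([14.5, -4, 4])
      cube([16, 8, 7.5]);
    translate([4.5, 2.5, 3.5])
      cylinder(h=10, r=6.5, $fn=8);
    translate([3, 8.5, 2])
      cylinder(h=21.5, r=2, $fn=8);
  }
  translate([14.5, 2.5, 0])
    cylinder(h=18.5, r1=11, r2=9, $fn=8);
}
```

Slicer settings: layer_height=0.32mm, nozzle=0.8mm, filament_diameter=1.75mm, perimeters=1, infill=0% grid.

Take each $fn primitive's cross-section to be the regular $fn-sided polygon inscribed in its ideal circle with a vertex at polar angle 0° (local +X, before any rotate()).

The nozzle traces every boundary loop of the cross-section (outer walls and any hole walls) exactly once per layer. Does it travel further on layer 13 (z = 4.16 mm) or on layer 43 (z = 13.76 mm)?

Layer 13 (z = 4.16): the r=10.5 cylinder contributes a regular 8-gon of circumradius 10.5 (perimeter = 2·8·10.500·sin(180°/8) = 64.29 mm); the cube at (14.5, -4) (footprint 16×8) is included at this height (perimeter 48.00 mm); the r=6.5 cylinder at (4.5, 2.5) gives a regular 8-gon of circumradius 6.5 (constant along its height) (perimeter = 2·8·6.500·sin(180°/8) = 39.80 mm); the cylinder at (3, 8.5): section is a regular 8-gon, circumradius r=2 (perimeter = 2·8·2.000·sin(180°/8) = 12.25 mm); Taking the union: the regions partially overlap (shared area 117.80 mm²), so the edge portions inside another operand are dropped and the merged outline is re-measured after clipping — boundary = 114.46 mm; the cone at (14.5, 2.5) (r1=11→r2=9) has section circumradius 10.550 here — a regular 8-gon (perimeter = 2·8·10.550·sin(180°/8) = 64.60 mm); After the difference (first − rest): starting from that combined region, the cone at (14.5, 2.5) partially overlaps it — only the 133.42 mm² overlap (of its 314.83 mm²) is removed, clipping the outline — boundary = 96.33 mm. So its perimeter = 96.33 mm. Layer 43 (z = 13.76): the cylinder does not reach this height (z outside [0, 6]); the cube at (14.5, -4) is not intersected at this z (z outside [4, 11.5]); the cylinder at (4.5, 2.5) is not intersected at this z (z outside [3.5, 13.5]); the cylinder at (3, 8.5): section is a regular 8-gon, circumradius r=2 (perimeter = 2·8·2.000·sin(180°/8) = 12.25 mm); Taking the union: only the r=2 cylinder at (3, 8.5) is present, so the union is just that shape — boundary = 12.25 mm; the cone at (14.5, 2.5) (r1=11→r2=9) has section circumradius 9.512 here — a regular 8-gon (perimeter = 2·8·9.512·sin(180°/8) = 58.24 mm); After the difference (first − rest): starting from that combined region, the cone at (14.5, 2.5) misses the remaining region (no effect) — boundary = 12.25 mm. So its perimeter = 12.25 mm. Layer 13 is larger (96.33 vs 12.25 mm).

layer 13 (z = 4.16 mm)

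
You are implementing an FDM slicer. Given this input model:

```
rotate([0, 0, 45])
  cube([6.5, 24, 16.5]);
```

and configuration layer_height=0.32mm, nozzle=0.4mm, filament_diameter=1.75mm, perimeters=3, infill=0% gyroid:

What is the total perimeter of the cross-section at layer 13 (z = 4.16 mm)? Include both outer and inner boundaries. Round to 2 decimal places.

At z = 4.16 mm: the cube (footprint 6.5×24) is included at this height (perimeter 61.00 mm); (rotated 45° about Z; rotation is an isometry so areas/perimeters/island counts are preserved). Overall, the cross-section is a single solid region. Total boundary length (outer) = 61.00 mm.

61.00 mm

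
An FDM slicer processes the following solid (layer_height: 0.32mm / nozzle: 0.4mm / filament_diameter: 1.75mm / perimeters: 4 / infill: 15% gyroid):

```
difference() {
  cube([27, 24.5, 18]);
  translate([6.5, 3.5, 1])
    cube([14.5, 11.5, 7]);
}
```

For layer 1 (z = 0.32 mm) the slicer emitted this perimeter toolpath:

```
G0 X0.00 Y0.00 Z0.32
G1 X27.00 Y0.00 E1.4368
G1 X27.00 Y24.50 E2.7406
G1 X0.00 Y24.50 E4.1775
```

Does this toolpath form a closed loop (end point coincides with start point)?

no

Start point (G0): (0.00, 0.00). End point (last G1): the path does not return to the start — open.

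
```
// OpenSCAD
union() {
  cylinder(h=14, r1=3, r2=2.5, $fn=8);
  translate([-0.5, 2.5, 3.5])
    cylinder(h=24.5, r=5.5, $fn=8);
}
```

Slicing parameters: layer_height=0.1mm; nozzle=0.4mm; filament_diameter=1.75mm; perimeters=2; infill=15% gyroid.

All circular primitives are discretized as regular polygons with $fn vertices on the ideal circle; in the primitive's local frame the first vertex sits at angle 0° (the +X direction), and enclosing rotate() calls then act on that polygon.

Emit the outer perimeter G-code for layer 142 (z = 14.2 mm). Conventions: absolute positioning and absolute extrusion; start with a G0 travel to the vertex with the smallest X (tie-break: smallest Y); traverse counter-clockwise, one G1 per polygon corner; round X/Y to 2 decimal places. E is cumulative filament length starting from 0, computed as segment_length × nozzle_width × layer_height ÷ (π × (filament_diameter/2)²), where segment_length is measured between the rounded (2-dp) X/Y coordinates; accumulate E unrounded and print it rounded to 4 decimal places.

At z = 14.2 mm: the cone does not reach this height (z outside [0, 14]); the r=5.5 cylinder at (-0.5, 2.5) contributes a regular 8-gon of circumradius 5.5; Merging all regions: only the r=5.5 cylinder at (-0.5, 2.5) is present, so the union is just that shape — 1 connected region. The outline is a single polygon with 8 vertices. Extrusion per mm of travel: 0.4 × 0.1 / (π × 0.875²) = 0.016630. Accumulating E over each segment gives final E = 0.5601.

G0 X-6.00 Y2.50 Z14.20
G1 X-4.39 Y-1.39 E0.0700
G1 X-0.50 Y-3.00 E0.1400
G1 X3.39 Y-1.39 E0.2100
G1 X5.00 Y2.50 E0.2801
G1 X3.39 Y6.39 E0.3501
G1 X-0.50 Y8.00 E0.4201
G1 X-4.39 Y6.39 E0.4901
G1 X-6.00 Y2.50 E0.5601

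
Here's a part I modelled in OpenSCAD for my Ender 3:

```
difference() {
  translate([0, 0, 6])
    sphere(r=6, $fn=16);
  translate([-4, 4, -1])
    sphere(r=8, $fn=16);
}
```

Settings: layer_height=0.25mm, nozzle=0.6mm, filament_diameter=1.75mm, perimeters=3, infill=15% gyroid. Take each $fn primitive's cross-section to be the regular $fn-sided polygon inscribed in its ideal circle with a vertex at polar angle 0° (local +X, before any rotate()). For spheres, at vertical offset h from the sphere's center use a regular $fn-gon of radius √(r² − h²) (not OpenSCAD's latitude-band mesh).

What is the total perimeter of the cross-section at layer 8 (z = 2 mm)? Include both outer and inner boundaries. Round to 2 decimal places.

23.38 mm

At z = 2 mm: the sphere: section is a regular 16-gon, circumradius = √(r²−h²) = √(6²−4²) = 4.472 (perimeter = 2·16·4.472·sin(180°/16) = 27.92 mm); the r=8 sphere at (-4, 4) contributes a regular 16-gon of circumradius √(8²−3²) = 7.416 (perimeter = 2·16·7.416·sin(180°/16) = 46.30 mm); Taking the first minus the rest: starting from the r=6 sphere, the r=8 sphere at (-4, 4) partially overlaps it — only the 41.12 mm² overlap (of its 168.38 mm²) is removed, clipping the outline — boundary = 23.38 mm. Overall, the cross-section is a single solid region. Total boundary length (outer) = 23.38 mm.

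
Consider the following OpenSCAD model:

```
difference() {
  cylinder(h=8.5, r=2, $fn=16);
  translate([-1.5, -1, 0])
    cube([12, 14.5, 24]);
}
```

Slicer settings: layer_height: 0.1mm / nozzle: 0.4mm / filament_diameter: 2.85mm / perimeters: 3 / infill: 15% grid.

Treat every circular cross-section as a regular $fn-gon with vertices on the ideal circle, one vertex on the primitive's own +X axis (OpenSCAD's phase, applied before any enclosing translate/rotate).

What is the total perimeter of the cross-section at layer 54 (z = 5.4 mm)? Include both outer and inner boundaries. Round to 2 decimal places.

At z = 5.4 mm: the cylinder: section is a regular 16-gon, circumradius r=2 (perimeter = 2·16·2.000·sin(180°/16) = 12.49 mm); the 12×14.5 cube at (-1.5, -1) contributes its full rectangle (perimeter 53.00 mm); After the difference (first − rest): starting from the r=2 cylinder, the 12×14.5 cube at (-1.5, -1) partially overlaps it — only the 9.10 mm² overlap (of its 174.00 mm²) is removed, clipping the outline — boundary = 12.06 mm. Overall, the cross-section is a single solid region. Total boundary length (outer) = 12.06 mm.

12.06 mm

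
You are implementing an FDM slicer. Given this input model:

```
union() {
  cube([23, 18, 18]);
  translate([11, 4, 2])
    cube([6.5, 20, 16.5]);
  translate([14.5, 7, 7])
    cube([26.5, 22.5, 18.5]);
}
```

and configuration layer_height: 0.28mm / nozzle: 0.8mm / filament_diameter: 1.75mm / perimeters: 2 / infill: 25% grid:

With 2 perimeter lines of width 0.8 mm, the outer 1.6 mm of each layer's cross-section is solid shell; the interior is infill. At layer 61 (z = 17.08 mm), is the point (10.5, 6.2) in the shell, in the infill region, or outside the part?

At z = 17.08 mm: the cube (footprint 23×18) is included at this height; the cube at (11, 4) (footprint 6.5×20) is included at this height; the 26.5×22.5 cube at (14.5, 7) contributes its full rectangle; Taking the union: the regions partially overlap (shared area 202.50 mm²), so overlapping operands fuse into one piece — 1 connected region. Overall, the cross-section is a single solid region. The nearest boundary edge runs (23.00, 0.00)→(0.00, 0.00); distance from the point to it = 6.20 mm. The point is inside the cross-section and 6.20 mm from the nearest boundary — more than the 1.6 mm shell width (2 × 0.8), so it's in the infill interior.

infill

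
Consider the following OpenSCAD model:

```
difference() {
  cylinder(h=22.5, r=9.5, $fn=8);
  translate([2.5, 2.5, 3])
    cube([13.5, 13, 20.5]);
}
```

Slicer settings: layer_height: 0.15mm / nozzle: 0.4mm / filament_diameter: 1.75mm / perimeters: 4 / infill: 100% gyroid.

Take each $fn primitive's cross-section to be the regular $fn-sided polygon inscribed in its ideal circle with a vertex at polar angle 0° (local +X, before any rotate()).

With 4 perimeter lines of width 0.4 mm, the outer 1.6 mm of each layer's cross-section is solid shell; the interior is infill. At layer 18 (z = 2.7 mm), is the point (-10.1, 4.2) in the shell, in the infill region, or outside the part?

outside

At z = 2.7 mm: the r=9.5 cylinder contributes a regular 8-gon of circumradius 9.5; the cube at (2.5, 2.5) is absent (z outside [3, 23.5]); Subtracting the remaining from the first: none of the subtracted shapes is present at this height, so the r=9.5 cylinder is unchanged — 1 connected region. Overall, the cross-section is a single solid region. The nearest boundary edge runs (-6.72, 6.72)→(-9.50, 0.00); distance from the point to it = 2.16 mm. The point is not inside any of the regions above, so it lies outside the cross-section (2.16 mm from the nearest boundary).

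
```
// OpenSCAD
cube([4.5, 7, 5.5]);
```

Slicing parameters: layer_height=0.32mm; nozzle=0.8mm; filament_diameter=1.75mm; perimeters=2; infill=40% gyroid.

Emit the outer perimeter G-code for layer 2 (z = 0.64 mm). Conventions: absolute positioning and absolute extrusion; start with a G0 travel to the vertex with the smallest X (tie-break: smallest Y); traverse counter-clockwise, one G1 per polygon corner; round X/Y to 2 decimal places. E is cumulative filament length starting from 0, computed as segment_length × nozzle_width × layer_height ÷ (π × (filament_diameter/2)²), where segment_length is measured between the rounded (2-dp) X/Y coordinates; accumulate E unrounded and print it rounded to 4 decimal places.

At z = 0.64 mm: the cube is present — its section is the full 4.5×7 rectangle. The outline is a single polygon with 4 vertices. Extrusion per mm of travel: 0.8 × 0.32 / (π × 0.875²) = 0.106432. Accumulating E over each segment gives final E = 2.4479.

G0 X0.00 Y0.00 Z0.64
G1 X4.50 Y0.00 E0.4789
G1 X4.50 Y7.00 E1.2240
G1 X0.00 Y7.00 E1.7029
G1 X0.00 Y0.00 E2.4479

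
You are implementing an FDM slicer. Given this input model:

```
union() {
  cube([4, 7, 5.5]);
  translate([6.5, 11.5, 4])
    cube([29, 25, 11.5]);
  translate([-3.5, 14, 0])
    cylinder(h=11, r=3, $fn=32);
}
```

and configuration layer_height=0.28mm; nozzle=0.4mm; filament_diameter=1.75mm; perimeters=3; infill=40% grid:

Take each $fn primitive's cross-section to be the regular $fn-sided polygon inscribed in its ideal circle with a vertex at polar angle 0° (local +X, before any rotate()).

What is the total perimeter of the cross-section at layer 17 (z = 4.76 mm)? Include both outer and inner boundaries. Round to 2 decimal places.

148.82 mm

At z = 4.76 mm: the cube (footprint 4×7) is included at this height (perimeter 22.00 mm); the cube at (6.5, 11.5) is present — its section is the full 29×25 rectangle (perimeter 108.00 mm); the r=3 cylinder at (-3.5, 14) contributes a regular 32-gon of circumradius 3 (perimeter = 2·32·3.000·sin(180°/32) = 18.82 mm); Combining (union): the 3 present regions are separate (no shared area or edge), so areas and boundary lengths simply add and each stays a separate island — boundary = 148.82 mm. Overall, the cross-section has 3 separate islands. Total boundary length (outer) = 148.82 mm.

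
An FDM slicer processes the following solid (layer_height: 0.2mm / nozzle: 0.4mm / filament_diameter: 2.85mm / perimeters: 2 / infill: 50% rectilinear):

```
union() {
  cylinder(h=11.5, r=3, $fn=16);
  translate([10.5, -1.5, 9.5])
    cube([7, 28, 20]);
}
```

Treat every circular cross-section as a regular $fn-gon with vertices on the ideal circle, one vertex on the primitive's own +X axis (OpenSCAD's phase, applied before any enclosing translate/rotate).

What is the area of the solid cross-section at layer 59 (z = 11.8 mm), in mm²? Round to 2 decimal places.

196.00 mm²

At z = 11.8 mm: the cylinder is absent (z outside [0, 11.5]); the cube at (10.5, -1.5) is present — its section is the full 7×28 rectangle (area 196.00 mm²); Merging all regions: only the 7×28 cube at (10.5, -1.5) is present, so the union is just that shape — area = 196.00 mm². Overall, the cross-section is a single solid region. Net area = 196.00 mm².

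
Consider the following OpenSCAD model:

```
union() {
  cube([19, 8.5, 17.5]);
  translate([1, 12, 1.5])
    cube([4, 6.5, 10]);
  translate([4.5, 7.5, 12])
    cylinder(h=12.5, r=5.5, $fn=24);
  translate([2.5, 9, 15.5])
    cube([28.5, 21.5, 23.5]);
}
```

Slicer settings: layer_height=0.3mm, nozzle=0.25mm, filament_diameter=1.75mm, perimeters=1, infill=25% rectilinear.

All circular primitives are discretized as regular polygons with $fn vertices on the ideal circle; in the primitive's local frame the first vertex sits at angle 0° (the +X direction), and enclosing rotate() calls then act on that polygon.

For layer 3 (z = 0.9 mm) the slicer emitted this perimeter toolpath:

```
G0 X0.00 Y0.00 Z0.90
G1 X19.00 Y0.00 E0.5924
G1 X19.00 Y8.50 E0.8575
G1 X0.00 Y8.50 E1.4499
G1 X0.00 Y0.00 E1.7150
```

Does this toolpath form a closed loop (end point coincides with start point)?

yes

Start point (G0): (0.00, 0.00). End point (last G1): the path returns to the start — closed.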